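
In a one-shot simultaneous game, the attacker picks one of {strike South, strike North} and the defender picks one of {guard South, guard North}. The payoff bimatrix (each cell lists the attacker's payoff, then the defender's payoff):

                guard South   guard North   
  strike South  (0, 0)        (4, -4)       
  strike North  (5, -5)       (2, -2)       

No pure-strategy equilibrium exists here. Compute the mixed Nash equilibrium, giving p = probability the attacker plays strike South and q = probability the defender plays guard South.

Set the defender's expected payoff from guard South equal to that from guard North:
  the defender's payoff from guard South: p·0 + (1−p)·(-5) = 5p - 5
  the defender's payoff from guard North: p·(-4) + (1−p)·(-2) = -2p - 2
  5p - 5 = -2p - 2  ⇒  7p = 3  ⇒  p = 3/7.
In a mixed equilibrium the attacker is indifferent between strike South and strike North; this condition fixes q.
  the attacker's expected payoff from strike South: q·0 + (1−q)·4 = -4q + 4
  the attacker's expected payoff from strike North: q·5 + (1−q)·2 = 3q + 2
  -4q + 4 = 3q + 2  ⇒  -7q = -2  ⇒  q = 2/7.

p = 3/7, q = 2/7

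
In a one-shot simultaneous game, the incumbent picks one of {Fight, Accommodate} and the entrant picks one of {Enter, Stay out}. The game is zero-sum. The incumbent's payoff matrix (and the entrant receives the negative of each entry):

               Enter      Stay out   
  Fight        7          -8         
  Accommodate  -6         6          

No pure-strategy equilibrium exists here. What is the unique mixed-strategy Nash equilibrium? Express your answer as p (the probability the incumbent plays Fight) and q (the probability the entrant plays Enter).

p = 4/9, q = 14/27

The incumbent's mix must leave the entrant indifferent between Enter and Stay out.
  the entrant's payoff from Enter: p·(-7) + (1−p)·6 = -13p + 6
  the entrant's payoff from Stay out: p·8 + (1−p)·(-6) = 14p - 6
  -13p + 6 = 14p - 6  ⇒  -27p = -12  ⇒  p = 4/9.
For the incumbent to be willing to mix, the incumbent must be indifferent between Fight and Accommodate, which pins down the entrant's mix.
  the incumbent's payoff from Fight: q·7 + (1−q)·(-8) = 15q - 8
  the incumbent's payoff from Accommodate: q·(-6) + (1−q)·6 = -12q + 6
  15q - 8 = -12q + 6  ⇒  27q = 14  ⇒  q = 14/27.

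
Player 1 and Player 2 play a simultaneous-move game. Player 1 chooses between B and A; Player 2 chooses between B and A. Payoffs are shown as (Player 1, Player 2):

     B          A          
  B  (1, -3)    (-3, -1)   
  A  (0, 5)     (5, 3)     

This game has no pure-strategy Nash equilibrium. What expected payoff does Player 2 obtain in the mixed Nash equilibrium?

1

In a mixed equilibrium Player 2 is indifferent between B and A; this condition fixes p.
  Player 2's expected payoff from B: p·(-3) + (1−p)·5 = -8p + 5
  Player 2's expected payoff from A: p·(-1) + (1−p)·3 = -4p + 3
  -8p + 5 = -4p + 3  ⇒  -4p = -2  ⇒  p = 1/2.
At equilibrium Player 2 is indifferent across columns, so Player 2's payoff equals the payoff from B: (1/2)·(-3) + (1/2)·5 = 1.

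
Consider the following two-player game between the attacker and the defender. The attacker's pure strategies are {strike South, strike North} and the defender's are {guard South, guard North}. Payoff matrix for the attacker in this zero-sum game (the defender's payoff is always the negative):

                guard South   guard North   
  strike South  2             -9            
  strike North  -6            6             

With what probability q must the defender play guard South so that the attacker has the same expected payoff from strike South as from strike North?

Set the attacker's expected payoff from strike South equal to that from strike North:
  the attacker's expected payoff from strike South: q·2 + (1−q)·(-9) = 11q - 9
  the attacker's expected payoff from strike North: q·(-6) + (1−q)·6 = -12q + 6
  11q - 9 = -12q + 6  ⇒  23q = 15  ⇒  q = 15/23.

q = 15/23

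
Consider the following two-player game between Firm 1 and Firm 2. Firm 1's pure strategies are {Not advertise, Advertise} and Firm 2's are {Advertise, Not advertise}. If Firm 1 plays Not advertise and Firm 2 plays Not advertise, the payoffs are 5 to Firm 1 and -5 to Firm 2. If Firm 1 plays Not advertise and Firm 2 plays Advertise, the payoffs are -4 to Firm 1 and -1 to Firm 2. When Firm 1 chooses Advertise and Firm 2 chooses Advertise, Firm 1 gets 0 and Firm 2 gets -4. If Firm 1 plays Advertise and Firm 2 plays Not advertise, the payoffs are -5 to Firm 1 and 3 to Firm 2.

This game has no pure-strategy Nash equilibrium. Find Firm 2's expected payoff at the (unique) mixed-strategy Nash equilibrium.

In a mixed equilibrium Firm 2 is indifferent between Advertise and Not advertise; this condition fixes p.
  Firm 2's payoff to Advertise: p·(-1) + (1−p)·(-4) = 3p - 4
  Firm 2's payoff to Not advertise: p·(-5) + (1−p)·3 = -8p + 3
  3p - 4 = -8p + 3  ⇒  11p = 7  ⇒  p = 7/11.
At equilibrium Firm 2 is indifferent across columns, so Firm 2's payoff equals the payoff from Advertise: (7/11)·(-1) + (4/11)·(-4) = -23/11.

-23/11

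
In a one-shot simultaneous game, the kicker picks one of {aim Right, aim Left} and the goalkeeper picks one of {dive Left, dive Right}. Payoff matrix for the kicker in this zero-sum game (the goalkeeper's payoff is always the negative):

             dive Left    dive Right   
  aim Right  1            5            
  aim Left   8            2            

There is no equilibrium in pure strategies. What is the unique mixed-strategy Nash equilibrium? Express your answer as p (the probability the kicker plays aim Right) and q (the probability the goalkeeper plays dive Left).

p = 3/5, q = 3/10

Set the goalkeeper's expected payoff from dive Left equal to that from dive Right:
  the goalkeeper's payoff to dive Left: p·(-1) + (1−p)·(-8) = 7p - 8
  the goalkeeper's payoff to dive Right: p·(-5) + (1−p)·(-2) = -3p - 2
  7p - 8 = -3p - 2  ⇒  10p = 6  ⇒  p = 3/5.
In a mixed equilibrium the kicker is indifferent between aim Right and aim Left; this condition fixes q.
  the kicker's expected payoff from aim Right: q·1 + (1−q)·5 = -4q + 5
  the kicker's expected payoff from aim Left: q·8 + (1−q)·2 = 6q + 2
  -4q + 5 = 6q + 2  ⇒  -10q = -3  ⇒  q = 3/10.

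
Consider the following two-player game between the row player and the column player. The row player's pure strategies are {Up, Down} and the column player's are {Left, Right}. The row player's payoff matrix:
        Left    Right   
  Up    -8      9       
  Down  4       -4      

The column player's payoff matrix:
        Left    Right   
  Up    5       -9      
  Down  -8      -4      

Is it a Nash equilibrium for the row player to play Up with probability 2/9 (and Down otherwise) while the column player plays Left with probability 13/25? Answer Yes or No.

Yes

Check the column player's indifference given the row player's mix p = 2/9:
  payoff from Left = -46/9; payoff from Right = -46/9 — equal.
Check the row player's indifference given the column player's mix q = 13/25:
  payoff from Up = 4/25; payoff from Down = 4/25 — equal.
Both players are indifferent, so neither can profitably deviate.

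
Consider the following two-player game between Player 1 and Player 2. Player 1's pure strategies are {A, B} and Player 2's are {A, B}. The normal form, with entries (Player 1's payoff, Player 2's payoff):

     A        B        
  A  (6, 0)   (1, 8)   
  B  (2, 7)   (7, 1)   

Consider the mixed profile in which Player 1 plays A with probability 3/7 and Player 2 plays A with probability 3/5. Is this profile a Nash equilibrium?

Yes

Check Player 2's indifference given Player 1's mix p = 3/7:
  payoff from A = 4; payoff from B = 4 — equal.
Check Player 1's indifference given Player 2's mix q = 3/5:
  payoff from A = 4; payoff from B = 4 — equal.
Both players are indifferent, so neither can profitably deviate.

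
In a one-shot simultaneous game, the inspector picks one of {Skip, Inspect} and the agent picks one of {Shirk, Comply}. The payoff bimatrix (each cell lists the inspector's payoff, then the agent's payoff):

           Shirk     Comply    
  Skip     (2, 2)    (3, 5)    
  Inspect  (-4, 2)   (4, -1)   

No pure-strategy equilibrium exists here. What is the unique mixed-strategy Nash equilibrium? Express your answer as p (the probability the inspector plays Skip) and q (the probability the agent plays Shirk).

In a mixed equilibrium the agent is indifferent between Shirk and Comply; this condition fixes p.
  the agent's payoff from Shirk: p·2 + (1−p)·2 = 2
  the agent's payoff from Comply: p·5 + (1−p)·(-1) = 6p - 1
  2 = 6p - 1  ⇒  -6p = -3  ⇒  p = 1/2.
For the inspector to be willing to mix, the inspector must be indifferent between Skip and Inspect, which pins down the agent's mix.
  the inspector's expected payoff from Skip: q·2 + (1−q)·3 = -q + 3
  the inspector's expected payoff from Inspect: q·(-4) + (1−q)·4 = -8q + 4
  -q + 3 = -8q + 4  ⇒  7q = 1  ⇒  q = 1/7.

p = 1/2, q = 1/7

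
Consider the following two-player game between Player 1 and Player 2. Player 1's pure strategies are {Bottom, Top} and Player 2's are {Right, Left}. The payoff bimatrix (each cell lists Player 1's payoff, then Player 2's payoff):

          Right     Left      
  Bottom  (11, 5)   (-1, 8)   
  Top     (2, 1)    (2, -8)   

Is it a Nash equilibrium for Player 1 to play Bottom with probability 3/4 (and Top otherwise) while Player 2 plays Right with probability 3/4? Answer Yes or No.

Given Player 2's mix q = 3/4, Player 1's payoff from Bottom is 8 but from Top is 2. Player 1 strictly prefers Bottom, so Player 1 would not mix.
So the proposed profile is not a Nash equilibrium.

No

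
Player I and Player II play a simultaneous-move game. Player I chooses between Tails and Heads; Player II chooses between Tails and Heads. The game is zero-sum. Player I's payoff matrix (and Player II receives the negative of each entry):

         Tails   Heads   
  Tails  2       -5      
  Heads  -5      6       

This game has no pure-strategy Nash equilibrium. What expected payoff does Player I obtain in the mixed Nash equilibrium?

-13/18

For Player I to be willing to mix, Player I must be indifferent between Tails and Heads, which pins down Player II's mix.
  Player I's payoff to Tails: q·2 + (1−q)·(-5) = 7q - 5
  Player I's payoff to Heads: q·(-5) + (1−q)·6 = -11q + 6
  7q - 5 = -11q + 6  ⇒  18q = 11  ⇒  q = 11/18.
At equilibrium Player I is indifferent across rows, so Player I's payoff equals the payoff from Tails: (11/18)·2 + (7/18)·(-5) = -13/18.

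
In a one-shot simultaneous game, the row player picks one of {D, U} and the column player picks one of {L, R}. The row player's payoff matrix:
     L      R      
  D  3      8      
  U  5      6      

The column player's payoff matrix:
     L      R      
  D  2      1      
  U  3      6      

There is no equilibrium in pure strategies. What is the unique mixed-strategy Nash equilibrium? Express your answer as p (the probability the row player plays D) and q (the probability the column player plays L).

The column player's indifference between L and R determines the row player's mixing probability p:
  the column player's payoff to L: p·2 + (1−p)·3 = -p + 3
  the column player's payoff to R: p·1 + (1−p)·6 = -5p + 6
  -p + 3 = -5p + 6  ⇒  4p = 3  ⇒  p = 3/4.
In a mixed equilibrium the row player is indifferent between D and U; this condition fixes q.
  the row player's payoff to D: q·3 + (1−q)·8 = -5q + 8
  the row player's payoff to U: q·5 + (1−q)·6 = -q + 6
  -5q + 8 = -q + 6  ⇒  -4q = -2  ⇒  q = 1/2.

p = 3/4, q = 1/2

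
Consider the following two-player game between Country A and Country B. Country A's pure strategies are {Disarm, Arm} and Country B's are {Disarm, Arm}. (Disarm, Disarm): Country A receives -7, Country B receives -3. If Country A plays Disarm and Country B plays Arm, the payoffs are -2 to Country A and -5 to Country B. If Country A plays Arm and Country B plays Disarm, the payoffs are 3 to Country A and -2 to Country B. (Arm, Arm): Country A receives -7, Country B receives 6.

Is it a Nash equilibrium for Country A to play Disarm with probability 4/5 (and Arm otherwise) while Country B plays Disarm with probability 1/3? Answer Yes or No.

Check Country B's indifference given Country A's mix p = 4/5:
  payoff from Disarm = -14/5; payoff from Arm = -14/5 — equal.
Check Country A's indifference given Country B's mix q = 1/3:
  payoff from Disarm = -11/3; payoff from Arm = -11/3 — equal.
Both players are indifferent, so neither can profitably deviate.

Yes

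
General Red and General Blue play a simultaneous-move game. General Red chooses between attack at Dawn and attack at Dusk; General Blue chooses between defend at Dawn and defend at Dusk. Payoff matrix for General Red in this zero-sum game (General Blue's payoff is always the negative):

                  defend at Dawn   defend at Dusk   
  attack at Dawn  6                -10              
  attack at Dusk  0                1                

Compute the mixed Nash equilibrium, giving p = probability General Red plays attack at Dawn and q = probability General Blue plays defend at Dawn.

p = 1/17, q = 11/17

In a mixed equilibrium General Blue is indifferent between defend at Dawn and defend at Dusk; this condition fixes p.
  General Blue's payoff to defend at Dawn: p·(-6) + (1−p)·0 = -6p
  General Blue's payoff to defend at Dusk: p·10 + (1−p)·(-1) = 11p - 1
  -6p = 11p - 1  ⇒  -17p = -1  ⇒  p = 1/17.
Set General Red's expected payoff from attack at Dawn equal to that from attack at Dusk:
  General Red's expected payoff from attack at Dawn: q·6 + (1−q)·(-10) = 16q - 10
  General Red's expected payoff from attack at Dusk: q·0 + (1−q)·1 = -q + 1
  16q - 10 = -q + 1  ⇒  17q = 11  ⇒  q = 11/17.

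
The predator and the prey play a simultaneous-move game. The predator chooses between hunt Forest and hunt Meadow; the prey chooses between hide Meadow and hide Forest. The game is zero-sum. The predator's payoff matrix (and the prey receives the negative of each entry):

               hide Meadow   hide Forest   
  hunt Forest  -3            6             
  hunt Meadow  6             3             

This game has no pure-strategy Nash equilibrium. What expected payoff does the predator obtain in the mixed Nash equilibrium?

Set the predator's expected payoff from hunt Forest equal to that from hunt Meadow:
  the predator's payoff to hunt Forest: q·(-3) + (1−q)·6 = -9q + 6
  the predator's payoff to hunt Meadow: q·6 + (1−q)·3 = 3q + 3
  -9q + 6 = 3q + 3  ⇒  -12q = -3  ⇒  q = 1/4.
At equilibrium the predator is indifferent across rows, so the predator's payoff equals the payoff from hunt Forest: (1/4)·(-3) + (3/4)·6 = 15/4.

15/4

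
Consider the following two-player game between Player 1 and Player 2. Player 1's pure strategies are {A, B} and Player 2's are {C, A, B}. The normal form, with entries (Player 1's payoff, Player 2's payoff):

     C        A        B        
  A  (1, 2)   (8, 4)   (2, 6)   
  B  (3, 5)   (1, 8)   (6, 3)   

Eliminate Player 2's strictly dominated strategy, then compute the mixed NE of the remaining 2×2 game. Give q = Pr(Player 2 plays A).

q = 4/11

Player 2's strategy C is strictly dominated by A: 4 > 2 and 8 > 5. Eliminate C.
For Player 1 to be willing to mix, Player 1 must be indifferent between A and B, which pins down Player 2's mix.
  Player 1's payoff to A: q·8 + (1−q)·2 = 6q + 2
  Player 1's payoff to B: q·1 + (1−q)·6 = -5q + 6
  6q + 2 = -5q + 6  ⇒  11q = 4  ⇒  q = 4/11.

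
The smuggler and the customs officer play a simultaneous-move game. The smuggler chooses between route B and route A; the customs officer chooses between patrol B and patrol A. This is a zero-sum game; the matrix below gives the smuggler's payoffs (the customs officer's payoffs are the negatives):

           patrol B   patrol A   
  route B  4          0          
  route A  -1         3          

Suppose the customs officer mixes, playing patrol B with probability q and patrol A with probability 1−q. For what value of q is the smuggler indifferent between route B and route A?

q = 3/8

Set the smuggler's expected payoff from route B equal to that from route A:
  the smuggler's payoff to route B: q·4 + (1−q)·0 = 4q
  the smuggler's payoff to route A: q·(-1) + (1−q)·3 = -4q + 3
  4q = -4q + 3  ⇒  8q = 3  ⇒  q = 3/8.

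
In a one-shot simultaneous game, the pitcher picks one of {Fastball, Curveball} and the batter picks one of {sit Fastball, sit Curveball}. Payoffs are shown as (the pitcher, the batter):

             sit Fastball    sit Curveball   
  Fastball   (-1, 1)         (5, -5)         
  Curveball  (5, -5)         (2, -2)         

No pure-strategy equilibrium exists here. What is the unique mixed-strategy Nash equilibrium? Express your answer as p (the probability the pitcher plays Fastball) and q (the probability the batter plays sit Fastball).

In a mixed equilibrium the batter is indifferent between sit Fastball and sit Curveball; this condition fixes p.
  the batter's expected payoff from sit Fastball: p·1 + (1−p)·(-5) = 6p - 5
  the batter's expected payoff from sit Curveball: p·(-5) + (1−p)·(-2) = -3p - 2
  6p - 5 = -3p - 2  ⇒  9p = 3  ⇒  p = 1/3.
For the pitcher to be willing to mix, the pitcher must be indifferent between Fastball and Curveball, which pins down the batter's mix.
  the pitcher's payoff to Fastball: q·(-1) + (1−q)·5 = -6q + 5
  the pitcher's payoff to Curveball: q·5 + (1−q)·2 = 3q + 2
  -6q + 5 = 3q + 2  ⇒  -9q = -3  ⇒  q = 1/3.

p = 1/3, q = 1/3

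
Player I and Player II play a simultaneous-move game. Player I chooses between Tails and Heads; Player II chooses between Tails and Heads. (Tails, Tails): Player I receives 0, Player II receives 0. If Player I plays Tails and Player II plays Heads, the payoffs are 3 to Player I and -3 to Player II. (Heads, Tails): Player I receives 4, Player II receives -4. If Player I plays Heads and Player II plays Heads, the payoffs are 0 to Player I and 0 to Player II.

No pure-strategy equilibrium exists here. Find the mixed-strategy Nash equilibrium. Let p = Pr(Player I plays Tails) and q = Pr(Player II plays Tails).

In a mixed equilibrium Player II is indifferent between Tails and Heads; this condition fixes p.
  Player II's payoff to Tails: p·0 + (1−p)·(-4) = 4p - 4
  Player II's payoff to Heads: p·(-3) + (1−p)·0 = -3p
  4p - 4 = -3p  ⇒  7p = 4  ⇒  p = 4/7.
In a mixed equilibrium Player I is indifferent between Tails and Heads; this condition fixes q.
  Player I's expected payoff from Tails: q·0 + (1−q)·3 = -3q + 3
  Player I's expected payoff from Heads: q·4 + (1−q)·0 = 4q
  -3q + 3 = 4q  ⇒  -7q = -3  ⇒  q = 3/7.

p = 4/7, q = 3/7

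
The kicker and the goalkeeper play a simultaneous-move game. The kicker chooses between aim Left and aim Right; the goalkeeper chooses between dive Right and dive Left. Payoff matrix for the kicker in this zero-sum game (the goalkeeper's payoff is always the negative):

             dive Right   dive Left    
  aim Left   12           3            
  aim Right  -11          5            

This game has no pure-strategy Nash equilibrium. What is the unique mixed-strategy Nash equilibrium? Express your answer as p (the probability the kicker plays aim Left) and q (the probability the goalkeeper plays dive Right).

For the goalkeeper to be willing to mix, the goalkeeper must be indifferent between dive Right and dive Left, which pins down the kicker's mix.
  the goalkeeper's payoff from dive Right: p·(-12) + (1−p)·11 = -23p + 11
  the goalkeeper's payoff from dive Left: p·(-3) + (1−p)·(-5) = 2p - 5
  -23p + 11 = 2p - 5  ⇒  -25p = -16  ⇒  p = 16/25.
Set the kicker's expected payoff from aim Left equal to that from aim Right:
  the kicker's expected payoff from aim Left: q·12 + (1−q)·3 = 9q + 3
  the kicker's expected payoff from aim Right: q·(-11) + (1−q)·5 = -16q + 5
  9q + 3 = -16q + 5  ⇒  25q = 2  ⇒  q = 2/25.

p = 16/25, q = 2/25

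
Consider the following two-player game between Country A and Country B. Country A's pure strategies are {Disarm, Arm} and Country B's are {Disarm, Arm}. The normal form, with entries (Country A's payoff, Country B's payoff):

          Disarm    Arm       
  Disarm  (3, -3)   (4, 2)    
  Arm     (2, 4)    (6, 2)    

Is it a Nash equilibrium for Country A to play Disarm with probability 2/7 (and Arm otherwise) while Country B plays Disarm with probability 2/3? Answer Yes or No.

Check Country B's indifference given Country A's mix p = 2/7:
  payoff from Disarm = 2; payoff from Arm = 2 — equal.
Check Country A's indifference given Country B's mix q = 2/3:
  payoff from Disarm = 10/3; payoff from Arm = 10/3 — equal.
Both players are indifferent, so neither can profitably deviate.

Yes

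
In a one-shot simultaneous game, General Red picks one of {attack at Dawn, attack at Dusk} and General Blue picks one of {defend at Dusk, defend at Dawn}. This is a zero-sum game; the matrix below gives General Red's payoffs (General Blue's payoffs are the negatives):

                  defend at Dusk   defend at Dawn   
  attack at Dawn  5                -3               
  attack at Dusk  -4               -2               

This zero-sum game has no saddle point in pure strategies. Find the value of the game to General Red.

General Blue's mix must leave General Red indifferent between attack at Dawn and attack at Dusk.
  General Red's payoff to attack at Dawn: q·5 + (1−q)·(-3) = 8q - 3
  General Red's payoff to attack at Dusk: q·(-4) + (1−q)·(-2) = -2q - 2
  8q - 3 = -2q - 2  ⇒  10q = 1  ⇒  q = 1/10.
The value is General Red's expected payoff against this mix (using attack at Dawn): (1/10)·5 + (9/10)·(-3) = -11/5.

v = -11/5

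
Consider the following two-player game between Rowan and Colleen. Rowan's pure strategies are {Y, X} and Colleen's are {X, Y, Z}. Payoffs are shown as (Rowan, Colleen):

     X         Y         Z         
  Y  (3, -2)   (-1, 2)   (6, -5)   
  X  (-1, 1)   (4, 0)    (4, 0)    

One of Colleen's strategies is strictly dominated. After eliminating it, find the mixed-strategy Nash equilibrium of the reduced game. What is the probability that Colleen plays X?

Colleen's strategy Z is strictly dominated by X: -2 > -5 and 1 > 0. Eliminate Z.
Colleen's mix must leave Rowan indifferent between Y and X.
  Rowan's payoff to Y: q·3 + (1−q)·(-1) = 4q - 1
  Rowan's payoff to X: q·(-1) + (1−q)·4 = -5q + 4
  4q - 1 = -5q + 4  ⇒  9q = 5  ⇒  q = 5/9.

q = 5/9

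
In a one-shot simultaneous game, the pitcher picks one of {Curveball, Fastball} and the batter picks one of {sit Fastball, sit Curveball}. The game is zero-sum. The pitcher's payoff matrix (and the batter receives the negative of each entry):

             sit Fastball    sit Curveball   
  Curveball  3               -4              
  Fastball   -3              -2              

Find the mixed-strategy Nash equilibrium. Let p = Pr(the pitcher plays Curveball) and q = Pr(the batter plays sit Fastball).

p = 1/8, q = 1/4

The batter's indifference between sit Fastball and sit Curveball determines the pitcher's mixing probability p:
  the batter's expected payoff from sit Fastball: p·(-3) + (1−p)·3 = -6p + 3
  the batter's expected payoff from sit Curveball: p·4 + (1−p)·2 = 2p + 2
  -6p + 3 = 2p + 2  ⇒  -8p = -1  ⇒  p = 1/8.
In a mixed equilibrium the pitcher is indifferent between Curveball and Fastball; this condition fixes q.
  the pitcher's expected payoff from Curveball: q·3 + (1−q)·(-4) = 7q - 4
  the pitcher's expected payoff from Fastball: q·(-3) + (1−q)·(-2) = -q - 2
  7q - 4 = -q - 2  ⇒  8q = 2  ⇒  q = 1/4.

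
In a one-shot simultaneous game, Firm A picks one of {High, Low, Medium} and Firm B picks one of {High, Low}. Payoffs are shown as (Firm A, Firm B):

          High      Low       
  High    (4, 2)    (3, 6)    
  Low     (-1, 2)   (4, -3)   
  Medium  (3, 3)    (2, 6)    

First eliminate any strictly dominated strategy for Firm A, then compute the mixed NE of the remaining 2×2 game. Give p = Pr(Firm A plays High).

p = 5/9

Firm A's strategy Medium is strictly dominated by High: 4 > 3 and 3 > 2. Eliminate Medium.
Firm A's mix must leave Firm B indifferent between High and Low.
  Firm B's expected payoff from High: p·2 + (1−p)·2 = 2
  Firm B's expected payoff from Low: p·6 + (1−p)·(-3) = 9p - 3
  2 = 9p - 3  ⇒  -9p = -5  ⇒  p = 5/9.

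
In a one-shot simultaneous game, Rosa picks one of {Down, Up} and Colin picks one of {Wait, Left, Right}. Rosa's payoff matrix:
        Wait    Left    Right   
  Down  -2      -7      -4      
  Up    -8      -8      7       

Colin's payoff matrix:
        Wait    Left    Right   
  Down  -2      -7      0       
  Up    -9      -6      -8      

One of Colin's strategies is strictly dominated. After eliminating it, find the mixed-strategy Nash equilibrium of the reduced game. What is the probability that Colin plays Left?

Colin's strategy Wait is strictly dominated by Right: 0 > -2 and -8 > -9. Eliminate Wait.
For Rosa to be willing to mix, Rosa must be indifferent between Down and Up, which pins down Colin's mix.
  Rosa's payoff to Down: q·(-7) + (1−q)·(-4) = -3q - 4
  Rosa's payoff to Up: q·(-8) + (1−q)·7 = -15q + 7
  -3q - 4 = -15q + 7  ⇒  12q = 11  ⇒  q = 11/12.

q = 11/12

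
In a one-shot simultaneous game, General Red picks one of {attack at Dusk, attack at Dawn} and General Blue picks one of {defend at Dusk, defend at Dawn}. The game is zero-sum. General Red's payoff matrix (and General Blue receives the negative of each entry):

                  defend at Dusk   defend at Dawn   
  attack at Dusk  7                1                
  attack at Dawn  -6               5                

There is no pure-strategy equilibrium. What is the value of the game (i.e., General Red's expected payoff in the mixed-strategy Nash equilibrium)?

v = 41/17

General Red's indifference between attack at Dusk and attack at Dawn determines General Blue's mixing probability q:
  General Red's expected payoff from attack at Dusk: q·7 + (1−q)·1 = 6q + 1
  General Red's expected payoff from attack at Dawn: q·(-6) + (1−q)·5 = -11q + 5
  6q + 1 = -11q + 5  ⇒  17q = 4  ⇒  q = 4/17.
The value is General Red's expected payoff against this mix (using attack at Dusk): (4/17)·7 + (13/17)·1 = 41/17.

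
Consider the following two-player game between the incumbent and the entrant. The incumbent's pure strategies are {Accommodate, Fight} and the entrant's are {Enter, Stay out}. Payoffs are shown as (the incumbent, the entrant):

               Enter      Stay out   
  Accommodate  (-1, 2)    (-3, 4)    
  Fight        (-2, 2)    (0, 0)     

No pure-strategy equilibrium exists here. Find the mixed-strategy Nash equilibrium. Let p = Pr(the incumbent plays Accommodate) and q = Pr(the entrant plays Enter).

p = 1/2, q = 3/4

In a mixed equilibrium the entrant is indifferent between Enter and Stay out; this condition fixes p.
  the entrant's payoff to Enter: p·2 + (1−p)·2 = 2
  the entrant's payoff to Stay out: p·4 + (1−p)·0 = 4p
  2 = 4p  ⇒  -4p = -2  ⇒  p = 1/2.
Set the incumbent's expected payoff from Accommodate equal to that from Fight:
  the incumbent's expected payoff from Accommodate: q·(-1) + (1−q)·(-3) = 2q - 3
  the incumbent's expected payoff from Fight: q·(-2) + (1−q)·0 = -2q
  2q - 3 = -2q  ⇒  4q = 3  ⇒  q = 3/4.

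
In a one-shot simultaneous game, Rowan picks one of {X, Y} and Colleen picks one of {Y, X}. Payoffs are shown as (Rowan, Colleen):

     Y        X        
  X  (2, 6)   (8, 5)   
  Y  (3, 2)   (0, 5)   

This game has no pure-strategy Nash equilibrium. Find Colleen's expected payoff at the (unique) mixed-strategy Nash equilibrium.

5

In a mixed equilibrium Colleen is indifferent between Y and X; this condition fixes p.
  Colleen's payoff from Y: p·6 + (1−p)·2 = 4p + 2
  Colleen's payoff from X: p·5 + (1−p)·5 = 5
  4p + 2 = 5  ⇒  4p = 3  ⇒  p = 3/4.
At equilibrium Colleen is indifferent across columns, so Colleen's payoff equals the payoff from Y: (3/4)·6 + (1/4)·2 = 5.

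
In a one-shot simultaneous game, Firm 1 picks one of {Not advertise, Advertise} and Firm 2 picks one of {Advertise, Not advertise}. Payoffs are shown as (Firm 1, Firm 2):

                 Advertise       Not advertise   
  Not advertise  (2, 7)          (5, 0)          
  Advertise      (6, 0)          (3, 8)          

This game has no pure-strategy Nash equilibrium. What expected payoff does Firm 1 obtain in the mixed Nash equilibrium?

4

Firm 1's indifference between Not advertise and Advertise determines Firm 2's mixing probability q:
  Firm 1's expected payoff from Not advertise: q·2 + (1−q)·5 = -3q + 5
  Firm 1's expected payoff from Advertise: q·6 + (1−q)·3 = 3q + 3
  -3q + 5 = 3q + 3  ⇒  -6q = -2  ⇒  q = 1/3.
At equilibrium Firm 1 is indifferent across rows, so Firm 1's payoff equals the payoff from Not advertise: (1/3)·2 + (2/3)·5 = 4.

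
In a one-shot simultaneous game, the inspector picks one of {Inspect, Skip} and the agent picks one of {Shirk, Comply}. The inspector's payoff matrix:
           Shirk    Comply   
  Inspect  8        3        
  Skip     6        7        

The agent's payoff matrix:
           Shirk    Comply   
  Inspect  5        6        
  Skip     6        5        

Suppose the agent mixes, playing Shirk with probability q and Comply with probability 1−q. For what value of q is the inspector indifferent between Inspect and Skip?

In a mixed equilibrium the inspector is indifferent between Inspect and Skip; this condition fixes q.
  the inspector's payoff from Inspect: q·8 + (1−q)·3 = 5q + 3
  the inspector's payoff from Skip: q·6 + (1−q)·7 = -q + 7
  5q + 3 = -q + 7  ⇒  6q = 4  ⇒  q = 2/3.

q = 2/3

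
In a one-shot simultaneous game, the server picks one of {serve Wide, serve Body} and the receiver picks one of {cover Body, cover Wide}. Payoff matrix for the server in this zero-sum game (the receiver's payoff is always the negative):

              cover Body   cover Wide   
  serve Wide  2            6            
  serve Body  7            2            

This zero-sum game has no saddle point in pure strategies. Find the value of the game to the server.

v = 38/9

For the server to be willing to mix, the server must be indifferent between serve Wide and serve Body, which pins down the receiver's mix.
  the server's payoff from serve Wide: q·2 + (1−q)·6 = -4q + 6
  the server's payoff from serve Body: q·7 + (1−q)·2 = 5q + 2
  -4q + 6 = 5q + 2  ⇒  -9q = -4  ⇒  q = 4/9.
The value is the server's expected payoff against this mix (using serve Wide): (4/9)·2 + (5/9)·6 = 38/9.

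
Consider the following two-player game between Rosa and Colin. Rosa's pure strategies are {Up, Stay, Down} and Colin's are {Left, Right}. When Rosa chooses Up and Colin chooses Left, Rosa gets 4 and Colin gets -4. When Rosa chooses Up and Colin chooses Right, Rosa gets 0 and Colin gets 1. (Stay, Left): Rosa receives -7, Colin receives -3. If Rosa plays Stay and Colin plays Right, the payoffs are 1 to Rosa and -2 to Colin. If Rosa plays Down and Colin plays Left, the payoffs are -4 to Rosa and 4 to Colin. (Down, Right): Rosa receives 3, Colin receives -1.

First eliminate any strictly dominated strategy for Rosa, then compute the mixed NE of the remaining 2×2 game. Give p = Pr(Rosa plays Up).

p = 1/2

Rosa's strategy Stay is strictly dominated by Down: -4 > -7 and 3 > 1. Eliminate Stay.
In a mixed equilibrium Colin is indifferent between Left and Right; this condition fixes p.
  Colin's payoff to Left: p·(-4) + (1−p)·4 = -8p + 4
  Colin's payoff to Right: p·1 + (1−p)·(-1) = 2p - 1
  -8p + 4 = 2p - 1  ⇒  -10p = -5  ⇒  p = 1/2.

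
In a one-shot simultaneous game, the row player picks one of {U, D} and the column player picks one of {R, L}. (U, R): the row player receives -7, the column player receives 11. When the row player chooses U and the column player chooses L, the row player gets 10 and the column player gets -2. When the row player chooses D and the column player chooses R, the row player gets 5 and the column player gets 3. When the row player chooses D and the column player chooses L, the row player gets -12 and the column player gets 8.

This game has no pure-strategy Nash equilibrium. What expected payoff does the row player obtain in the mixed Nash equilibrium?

For the row player to be willing to mix, the row player must be indifferent between U and D, which pins down the column player's mix.
  the row player's payoff to U: q·(-7) + (1−q)·10 = -17q + 10
  the row player's payoff to D: q·5 + (1−q)·(-12) = 17q - 12
  -17q + 10 = 17q - 12  ⇒  -34q = -22  ⇒  q = 11/17.
At equilibrium the row player is indifferent across rows, so the row player's payoff equals the payoff from U: (11/17)·(-7) + (6/17)·10 = -1.

-1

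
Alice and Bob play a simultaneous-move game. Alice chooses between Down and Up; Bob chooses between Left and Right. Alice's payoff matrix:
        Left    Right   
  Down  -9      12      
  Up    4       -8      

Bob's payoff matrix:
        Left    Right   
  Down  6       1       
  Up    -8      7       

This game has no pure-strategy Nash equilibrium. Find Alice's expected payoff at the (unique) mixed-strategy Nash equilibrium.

For Alice to be willing to mix, Alice must be indifferent between Down and Up, which pins down Bob's mix.
  Alice's expected payoff from Down: q·(-9) + (1−q)·12 = -21q + 12
  Alice's expected payoff from Up: q·4 + (1−q)·(-8) = 12q - 8
  -21q + 12 = 12q - 8  ⇒  -33q = -20  ⇒  q = 20/33.
At equilibrium Alice is indifferent across rows, so Alice's payoff equals the payoff from Down: (20/33)·(-9) + (13/33)·12 = -8/11.

-8/11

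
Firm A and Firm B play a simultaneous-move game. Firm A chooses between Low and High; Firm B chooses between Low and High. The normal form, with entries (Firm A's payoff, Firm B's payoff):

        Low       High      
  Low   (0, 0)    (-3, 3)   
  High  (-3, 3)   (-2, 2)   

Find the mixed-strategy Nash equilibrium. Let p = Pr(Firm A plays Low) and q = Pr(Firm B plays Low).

For Firm B to be willing to mix, Firm B must be indifferent between Low and High, which pins down Firm A's mix.
  Firm B's payoff to Low: p·0 + (1−p)·3 = -3p + 3
  Firm B's payoff to High: p·3 + (1−p)·2 = p + 2
  -3p + 3 = p + 2  ⇒  -4p = -1  ⇒  p = 1/4.
Set Firm A's expected payoff from Low equal to that from High:
  Firm A's payoff from Low: q·0 + (1−q)·(-3) = 3q - 3
  Firm A's payoff from High: q·(-3) + (1−q)·(-2) = -q - 2
  3q - 3 = -q - 2  ⇒  4q = 1  ⇒  q = 1/4.

p = 1/4, q = 1/4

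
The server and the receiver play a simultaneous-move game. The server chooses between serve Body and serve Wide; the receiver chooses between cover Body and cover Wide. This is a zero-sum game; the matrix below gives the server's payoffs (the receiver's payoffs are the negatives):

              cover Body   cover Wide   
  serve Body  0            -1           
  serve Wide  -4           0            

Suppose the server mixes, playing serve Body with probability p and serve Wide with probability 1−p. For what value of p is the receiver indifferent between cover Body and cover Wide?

p = 4/5

In a mixed equilibrium the receiver is indifferent between cover Body and cover Wide; this condition fixes p.
  the receiver's payoff to cover Body: p·0 + (1−p)·4 = -4p + 4
  the receiver's payoff to cover Wide: p·1 + (1−p)·0 = p
  -4p + 4 = p  ⇒  -5p = -4  ⇒  p = 4/5.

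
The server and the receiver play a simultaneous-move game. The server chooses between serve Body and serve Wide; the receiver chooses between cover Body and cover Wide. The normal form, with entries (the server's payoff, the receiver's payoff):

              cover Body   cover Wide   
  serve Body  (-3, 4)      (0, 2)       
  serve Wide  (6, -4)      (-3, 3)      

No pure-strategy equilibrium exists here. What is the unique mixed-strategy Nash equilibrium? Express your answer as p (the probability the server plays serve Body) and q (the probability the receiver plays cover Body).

The server's mix must leave the receiver indifferent between cover Body and cover Wide.
  the receiver's payoff from cover Body: p·4 + (1−p)·(-4) = 8p - 4
  the receiver's payoff from cover Wide: p·2 + (1−p)·3 = -p + 3
  8p - 4 = -p + 3  ⇒  9p = 7  ⇒  p = 7/9.
For the server to be willing to mix, the server must be indifferent between serve Body and serve Wide, which pins down the receiver's mix.
  the server's expected payoff from serve Body: q·(-3) + (1−q)·0 = -3q
  the server's expected payoff from serve Wide: q·6 + (1−q)·(-3) = 9q - 3
  -3q = 9q - 3  ⇒  -12q = -3  ⇒  q = 1/4.

p = 7/9, q = 1/4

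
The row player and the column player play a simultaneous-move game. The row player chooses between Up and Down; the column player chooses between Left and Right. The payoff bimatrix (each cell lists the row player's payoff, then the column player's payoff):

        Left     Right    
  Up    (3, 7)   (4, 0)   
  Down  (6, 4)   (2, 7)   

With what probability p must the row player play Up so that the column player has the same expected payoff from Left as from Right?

In a mixed equilibrium the column player is indifferent between Left and Right; this condition fixes p.
  the column player's payoff from Left: p·7 + (1−p)·4 = 3p + 4
  the column player's payoff from Right: p·0 + (1−p)·7 = -7p + 7
  3p + 4 = -7p + 7  ⇒  10p = 3  ⇒  p = 3/10.

p = 3/10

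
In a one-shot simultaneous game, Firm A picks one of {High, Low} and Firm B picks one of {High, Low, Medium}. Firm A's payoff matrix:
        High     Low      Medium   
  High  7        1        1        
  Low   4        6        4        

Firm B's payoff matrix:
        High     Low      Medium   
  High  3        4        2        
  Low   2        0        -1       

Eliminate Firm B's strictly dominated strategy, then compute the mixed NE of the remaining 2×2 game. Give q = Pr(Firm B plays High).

Firm B's strategy Medium is strictly dominated by Low: 4 > 2 and 0 > -1. Eliminate Medium.
Firm A's indifference between High and Low determines Firm B's mixing probability q:
  Firm A's expected payoff from High: q·7 + (1−q)·1 = 6q + 1
  Firm A's expected payoff from Low: q·4 + (1−q)·6 = -2q + 6
  6q + 1 = -2q + 6  ⇒  8q = 5  ⇒  q = 5/8.

q = 5/8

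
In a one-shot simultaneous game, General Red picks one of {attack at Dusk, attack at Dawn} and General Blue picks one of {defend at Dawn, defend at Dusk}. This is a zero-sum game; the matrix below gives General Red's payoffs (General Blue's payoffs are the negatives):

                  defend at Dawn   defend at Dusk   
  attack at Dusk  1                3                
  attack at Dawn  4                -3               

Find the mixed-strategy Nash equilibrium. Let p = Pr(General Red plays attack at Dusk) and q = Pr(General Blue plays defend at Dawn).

In a mixed equilibrium General Blue is indifferent between defend at Dawn and defend at Dusk; this condition fixes p.
  General Blue's payoff to defend at Dawn: p·(-1) + (1−p)·(-4) = 3p - 4
  General Blue's payoff to defend at Dusk: p·(-3) + (1−p)·3 = -6p + 3
  3p - 4 = -6p + 3  ⇒  9p = 7  ⇒  p = 7/9.
For General Red to be willing to mix, General Red must be indifferent between attack at Dusk and attack at Dawn, which pins down General Blue's mix.
  General Red's payoff to attack at Dusk: q·1 + (1−q)·3 = -2q + 3
  General Red's payoff to attack at Dawn: q·4 + (1−q)·(-3) = 7q - 3
  -2q + 3 = 7q - 3  ⇒  -9q = -6  ⇒  q = 2/3.

p = 7/9, q = 2/3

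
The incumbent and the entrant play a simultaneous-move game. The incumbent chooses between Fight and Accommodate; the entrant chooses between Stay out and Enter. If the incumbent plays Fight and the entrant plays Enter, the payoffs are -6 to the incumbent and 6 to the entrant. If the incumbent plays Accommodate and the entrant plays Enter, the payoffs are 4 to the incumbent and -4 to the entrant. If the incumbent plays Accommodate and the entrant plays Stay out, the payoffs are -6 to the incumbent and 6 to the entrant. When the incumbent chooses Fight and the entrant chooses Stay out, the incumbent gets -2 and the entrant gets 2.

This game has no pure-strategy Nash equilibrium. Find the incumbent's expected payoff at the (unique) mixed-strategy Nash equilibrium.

-22/7

Set the incumbent's expected payoff from Fight equal to that from Accommodate:
  the incumbent's payoff from Fight: q·(-2) + (1−q)·(-6) = 4q - 6
  the incumbent's payoff from Accommodate: q·(-6) + (1−q)·4 = -10q + 4
  4q - 6 = -10q + 4  ⇒  14q = 10  ⇒  q = 5/7.
At equilibrium the incumbent is indifferent across rows, so the incumbent's payoff equals the payoff from Fight: (5/7)·(-2) + (2/7)·(-6) = -22/7.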